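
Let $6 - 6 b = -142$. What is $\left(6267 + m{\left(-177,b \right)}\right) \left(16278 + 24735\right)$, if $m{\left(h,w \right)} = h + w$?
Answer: $250780824$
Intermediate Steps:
$b = \frac{74}{3}$ ($b = 1 - - \frac{71}{3} = 1 + \frac{71}{3} = \frac{74}{3} \approx 24.667$)
$\left(6267 + m{\left(-177,b \right)}\right) \left(16278 + 24735\right) = \left(6267 + \left(-177 + \frac{74}{3}\right)\right) \left(16278 + 24735\right) = \left(6267 - \frac{457}{3}\right) 41013 = \frac{18344}{3} \cdot 41013 = 250780824$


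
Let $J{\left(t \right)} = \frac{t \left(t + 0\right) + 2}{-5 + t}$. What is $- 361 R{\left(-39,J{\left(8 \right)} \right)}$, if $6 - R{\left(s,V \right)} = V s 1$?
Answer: $-311904$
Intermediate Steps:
$J{\left(t \right)} = \frac{2 + t^{2}}{-5 + t}$ ($J{\left(t \right)} = \frac{t t + 2}{-5 + t} = \frac{t^{2} + 2}{-5 + t} = \frac{2 + t^{2}}{-5 + t}$)
$R{\left(s,V \right)} = 6 - V s$ ($R{\left(s,V \right)} = 6 - V s 1 = 6 - V s$)
$- 361 R{\left(-39,J{\left(8 \right)} \right)} = - 361 \left(6 - \frac{2 + 8^{2}}{-5 + 8} \left(-39\right)\right) = - 361 \left(6 - \frac{2 + 64}{3} \left(-39\right)\right) = - 361 \left(6 - \frac{1}{3} \cdot 66 \left(-39\right)\right) = - 361 \left(6 - 22 \left(-39\right)\right) = - 361 \left(6 + 858\right) = \left(-361\right) 864 = -311904$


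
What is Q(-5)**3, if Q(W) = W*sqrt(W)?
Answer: 625*I*sqrt(5) ≈ 1397.5*I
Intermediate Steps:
Q(W) = W**(3/2)
Q(-5)**3 = ((-5)**(3/2))**3 = (-5*I*sqrt(5))**3 = 625*I*sqrt(5)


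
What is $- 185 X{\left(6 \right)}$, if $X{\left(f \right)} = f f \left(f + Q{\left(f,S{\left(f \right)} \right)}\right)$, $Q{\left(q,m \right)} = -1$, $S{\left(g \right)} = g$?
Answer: $-33300$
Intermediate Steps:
$X{\left(f \right)} = f^{2} \left(-1 + f\right)$ ($X{\left(f \right)} = f f \left(f - 1\right) = f^{2} \left(-1 + f\right)$)
$- 185 X{\left(6 \right)} = - 185 \cdot 6^{2} \left(-1 + 6\right) = - 185 \cdot 36 \cdot 5 = \left(-185\right) 180 = -33300$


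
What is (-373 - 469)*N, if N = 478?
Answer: -402476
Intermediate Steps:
(-373 - 469)*N = (-373 - 469)*478 = -842*478 = -402476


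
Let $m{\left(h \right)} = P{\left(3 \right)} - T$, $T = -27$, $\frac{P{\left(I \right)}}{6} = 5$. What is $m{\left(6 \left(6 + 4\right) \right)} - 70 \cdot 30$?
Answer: $-2043$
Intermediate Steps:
$P{\left(I \right)} = 30$ ($P{\left(I \right)} = 6 \cdot 5 = 30$)
$m{\left(h \right)} = 57$ ($m{\left(h \right)} = 30 - -27 = 30 + 27 = 57$)
$m{\left(6 \left(6 + 4\right) \right)} - 70 \cdot 30 = 57 - 70 \cdot 30 = 57 - 2100 = -2043$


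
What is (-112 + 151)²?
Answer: 1521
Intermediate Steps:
(-112 + 151)² = 39² = 1521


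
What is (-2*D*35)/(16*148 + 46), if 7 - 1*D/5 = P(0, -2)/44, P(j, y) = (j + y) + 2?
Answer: -1225/1207 ≈ -1.0149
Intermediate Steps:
P(j, y) = 2 + j + y
D = 35 (D = 35 - 5*(2 + 0 - 2)/44 = 35 - 0/44 = 35 - 5*0 = 35 + 0 = 35)
(-2*D*35)/(16*148 + 46) = (-2*35*35)/(16*148 + 46) = (-70*35)/(2368 + 46) = -2450/2414 = -2450*1/2414 = -1225/1207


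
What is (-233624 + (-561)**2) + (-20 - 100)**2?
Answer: 95497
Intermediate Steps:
(-233624 + (-561)**2) + (-20 - 100)**2 = (-233624 + 314721) + (-120)**2 = 81097 + 14400 = 95497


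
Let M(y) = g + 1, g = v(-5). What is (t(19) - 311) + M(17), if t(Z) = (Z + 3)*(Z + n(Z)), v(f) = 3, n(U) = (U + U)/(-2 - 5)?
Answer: -59/7 ≈ -8.4286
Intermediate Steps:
n(U) = -2*U/7 (n(U) = (2*U)/(-7) = (2*U)*(-⅐) = -2*U/7)
g = 3
M(y) = 4 (M(y) = 3 + 1 = 4)
t(Z) = 5*Z*(3 + Z)/7 (t(Z) = (Z + 3)*(Z - 2*Z/7) = (3 + Z)*(5*Z/7) = 5*Z*(3 + Z)/7)
(t(19) - 311) + M(17) = ((5/7)*19*(3 + 19) - 311) + 4 = ((5/7)*19*22 - 311) + 4 = (2090/7 - 311) + 4 = -87/7 + 4 = -59/7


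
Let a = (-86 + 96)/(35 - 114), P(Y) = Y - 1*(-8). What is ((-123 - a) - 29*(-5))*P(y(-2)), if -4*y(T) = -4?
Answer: 15732/79 ≈ 199.14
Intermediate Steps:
y(T) = 1 (y(T) = -1/4*(-4) = 1)
P(Y) = 8 + Y (P(Y) = Y + 8 = 8 + Y)
a = -10/79 (a = 10/(-79) = 10*(-1/79) = -10/79 ≈ -0.12658)
((-123 - a) - 29*(-5))*P(y(-2)) = ((-123 - 1*(-10/79)) - 29*(-5))*(8 + 1) = ((-123 + 10/79) + 145)*9 = (-9707/79 + 145)*9 = (1748/79)*9 = 15732/79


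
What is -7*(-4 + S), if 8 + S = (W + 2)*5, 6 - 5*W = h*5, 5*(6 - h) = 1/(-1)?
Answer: 189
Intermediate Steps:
h = 31/5 (h = 6 - 1/(5*(-1)) = 6 - (-1)/5 = 6 - ⅕*(-1) = 6 + ⅕ = 31/5 ≈ 6.2000)
W = -5 (W = 6/5 - 31*5/25 = 6/5 - ⅕*31 = 6/5 - 31/5 = -5)
S = -23 (S = -8 + (-5 + 2)*5 = -8 - 3*5 = -8 - 15 = -23)
-7*(-4 + S) = -7*(-4 - 23) = -7*(-27) = 189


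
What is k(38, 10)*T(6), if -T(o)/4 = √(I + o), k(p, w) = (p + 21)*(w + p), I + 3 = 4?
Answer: -11328*√7 ≈ -29971.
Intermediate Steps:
I = 1 (I = -3 + 4 = 1)
k(p, w) = (21 + p)*(p + w)
T(o) = -4*√(1 + o)
k(38, 10)*T(6) = (38² + 21*38 + 21*10 + 38*10)*(-4*√(1 + 6)) = (1444 + 798 + 210 + 380)*(-4*√7) = 2832*(-4*√7) = -11328*√7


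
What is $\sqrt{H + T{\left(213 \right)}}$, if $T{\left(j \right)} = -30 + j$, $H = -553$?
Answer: $i \sqrt{370} \approx 19.235 i$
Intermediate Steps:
$\sqrt{H + T{\left(213 \right)}} = \sqrt{-553 + \left(-30 + 213\right)} = \sqrt{-553 + 183} = \sqrt{-370} = i \sqrt{370}$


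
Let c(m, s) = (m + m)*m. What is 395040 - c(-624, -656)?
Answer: -383712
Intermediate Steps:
c(m, s) = 2*m**2 (c(m, s) = (2*m)*m = 2*m**2)
395040 - c(-624, -656) = 395040 - 2*(-624)**2 = 395040 - 2*389376 = 395040 - 1*778752 = 395040 - 778752 = -383712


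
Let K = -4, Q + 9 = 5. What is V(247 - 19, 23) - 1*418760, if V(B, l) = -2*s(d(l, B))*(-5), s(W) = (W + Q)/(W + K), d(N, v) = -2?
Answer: -418750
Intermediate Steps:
Q = -4 (Q = -9 + 5 = -4)
s(W) = 1 (s(W) = (W - 4)/(W - 4) = (-4 + W)/(-4 + W) = 1)
V(B, l) = 10 (V(B, l) = -2*1*(-5) = -2*(-5) = 10)
V(247 - 19, 23) - 1*418760 = 10 - 1*418760 = 10 - 418760 = -418750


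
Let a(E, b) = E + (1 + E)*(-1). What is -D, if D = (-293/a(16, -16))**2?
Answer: -85849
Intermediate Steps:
a(E, b) = -1 (a(E, b) = E + (-1 - E) = -1)
D = 85849 (D = (-293/(-1))**2 = (-293*(-1))**2 = 293**2 = 85849)
-D = -1*85849 = -85849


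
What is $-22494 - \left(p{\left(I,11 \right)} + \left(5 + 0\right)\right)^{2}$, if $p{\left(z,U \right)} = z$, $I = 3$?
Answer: $-22558$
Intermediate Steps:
$-22494 - \left(p{\left(I,11 \right)} + \left(5 + 0\right)\right)^{2} = -22494 - \left(3 + \left(5 + 0\right)\right)^{2} = -22494 - \left(3 + 5\right)^{2} = -22494 - 8^{2} = -22494 - 64 = -22558$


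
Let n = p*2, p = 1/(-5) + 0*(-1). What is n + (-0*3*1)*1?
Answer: -2/5 ≈ -0.40000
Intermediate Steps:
p = -1/5 (p = -1/5 + 0 = -1/5 ≈ -0.20000)
n = -2/5 (n = -1/5*2 = -2/5 ≈ -0.40000)
n + (-0*3*1)*1 = -2/5 + (-0*3*1)*1 = -2/5 + (-5*0*1)*1 = -2/5 + (0*1)*1 = -2/5 + 0*1 = -2/5 + 0 = -2/5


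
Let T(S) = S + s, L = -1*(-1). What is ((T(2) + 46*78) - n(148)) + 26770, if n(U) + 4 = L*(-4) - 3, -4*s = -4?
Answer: 30372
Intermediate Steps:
s = 1 (s = -¼*(-4) = 1)
L = 1
T(S) = 1 + S (T(S) = S + 1 = 1 + S)
n(U) = -11 (n(U) = -4 + (1*(-4) - 3) = -4 + (-4 - 3) = -4 - 7 = -11)
((T(2) + 46*78) - n(148)) + 26770 = (((1 + 2) + 46*78) - 1*(-11)) + 26770 = ((3 + 3588) + 11) + 26770 = (3591 + 11) + 26770 = 3602 + 26770 = 30372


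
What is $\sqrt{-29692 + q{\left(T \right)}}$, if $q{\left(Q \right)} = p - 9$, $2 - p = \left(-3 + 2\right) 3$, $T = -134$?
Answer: $32 i \sqrt{29} \approx 172.33 i$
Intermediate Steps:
$p = 5$ ($p = 2 - \left(-3 + 2\right) 3 = 2 - \left(-1\right) 3 = 2 - -3 = 2 + 3 = 5$)
$q{\left(Q \right)} = -4$ ($q{\left(Q \right)} = 5 - 9 = -4$)
$\sqrt{-29692 + q{\left(T \right)}} = \sqrt{-29692 - 4} = \sqrt{-29696} = 32 i \sqrt{29}$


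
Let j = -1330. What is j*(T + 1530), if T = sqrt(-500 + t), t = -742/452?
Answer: -2034900 - 665*I*sqrt(25621846)/113 ≈ -2.0349e+6 - 29789.0*I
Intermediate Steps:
t = -371/226 (t = -742*1/452 = -371/226 ≈ -1.6416)
T = I*sqrt(25621846)/226 (T = sqrt(-500 - 371/226) = sqrt(-113371/226) = I*sqrt(25621846)/226 ≈ 22.397*I)
j*(T + 1530) = -1330*(I*sqrt(25621846)/226 + 1530) = -1330*(1530 + I*sqrt(25621846)/226) = -2034900 - 665*I*sqrt(25621846)/113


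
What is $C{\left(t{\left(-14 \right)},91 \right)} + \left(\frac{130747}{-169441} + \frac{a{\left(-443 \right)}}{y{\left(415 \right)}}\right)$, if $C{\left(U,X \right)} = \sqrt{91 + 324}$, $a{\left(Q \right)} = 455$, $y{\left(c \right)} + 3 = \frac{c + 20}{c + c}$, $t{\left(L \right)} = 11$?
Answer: $- \frac{12851615747}{69640251} + \sqrt{415} \approx -164.17$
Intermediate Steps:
$y{\left(c \right)} = -3 + \frac{20 + c}{2 c}$ ($y{\left(c \right)} = -3 + \frac{c + 20}{c + c} = -3 + \frac{20 + c}{2 c}$)
$C{\left(U,X \right)} = \sqrt{415}$
$C{\left(t{\left(-14 \right)},91 \right)} + \left(\frac{130747}{-169441} + \frac{a{\left(-443 \right)}}{y{\left(415 \right)}}\right) = \sqrt{415} + \left(\frac{130747}{-169441} + \frac{455}{- \frac{5}{2} + \frac{10}{415}}\right) = \sqrt{415} + \left(130747 \left(- \frac{1}{169441}\right) + \frac{455}{- \frac{5}{2} + 10 \cdot \frac{1}{415}}\right) = \sqrt{415} + \left(- \frac{130747}{169441} + \frac{455}{- \frac{5}{2} + \frac{2}{83}}\right) = \sqrt{415} + \left(- \frac{130747}{169441} + \frac{455}{- \frac{411}{166}}\right) = \sqrt{415} + \left(- \frac{130747}{169441} + 455 \left(- \frac{166}{411}\right)\right) = \sqrt{415} - \frac{12851615747}{69640251} = - \frac{12851615747}{69640251} + \sqrt{415}$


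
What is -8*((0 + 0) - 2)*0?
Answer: 0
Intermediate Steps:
-8*((0 + 0) - 2)*0 = -8*(0 - 2)*0 = -8*(-2)*0 = 16*0 = 0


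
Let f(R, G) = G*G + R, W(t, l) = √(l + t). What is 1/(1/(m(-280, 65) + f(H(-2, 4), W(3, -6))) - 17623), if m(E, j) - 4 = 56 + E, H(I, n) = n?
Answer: -219/3859438 ≈ -5.6744e-5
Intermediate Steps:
m(E, j) = 60 + E (m(E, j) = 4 + (56 + E) = 60 + E)
f(R, G) = R + G² (f(R, G) = G² + R = R + G²)
1/(1/(m(-280, 65) + f(H(-2, 4), W(3, -6))) - 17623) = 1/(1/((60 - 280) + (4 + (√(-6 + 3))²)) - 17623) = 1/(1/(-220 + (4 + (√(-3))²)) - 17623) = 1/(1/(-220 + (4 + (I*√3)²)) - 17623) = 1/(1/(-220 + (4 - 3)) - 17623) = 1/(1/(-220 + 1) - 17623) = 1/(1/(-219) - 17623) = 1/(-1/219 - 17623) = 1/(-3859438/219) = -219/3859438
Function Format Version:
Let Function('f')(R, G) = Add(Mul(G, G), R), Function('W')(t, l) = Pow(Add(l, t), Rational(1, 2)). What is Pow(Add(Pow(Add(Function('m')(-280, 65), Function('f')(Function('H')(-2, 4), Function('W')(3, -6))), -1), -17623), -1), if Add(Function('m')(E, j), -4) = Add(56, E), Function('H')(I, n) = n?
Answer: Rational(-219, 3859438) ≈ -5.6744e-5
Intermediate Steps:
Function('m')(E, j) = Add(60, E) (Function('m')(E, j) = Add(4, Add(56, E)) = Add(60, E))
Function('f')(R, G) = Add(R, Pow(G, 2)) (Function('f')(R, G) = Add(Pow(G, 2), R) = Add(R, Pow(G, 2)))
Pow(Add(Pow(Add(Function('m')(-280, 65), Function('f')(Function('H')(-2, 4), Function('W')(3, -6))), -1), -17623), -1) = Pow(Add(Pow(Add(Add(60, -280), Add(4, Pow(Pow(Add(-6, 3), Rational(1, 2)), 2))), -1), -17623), -1) = Pow(Add(Pow(Add(-220, Add(4, Pow(Pow(-3, Rational(1, 2)), 2))), -1), -17623), -1) = Pow(Add(Pow(Add(-220, Add(4, Pow(Mul(I, Pow(3, Rational(1, 2))), 2))), -1), -17623), -1) = Pow(Add(Pow(Add(-220, Add(4, -3)), -1), -17623), -1) = Pow(Add(Pow(Add(-220, 1), -1), -17623), -1) = Pow(Add(Pow(-219, -1), -17623), -1) = Pow(Add(Rational(-1, 219), -17623), -1) = Pow(Rational(-3859438, 219), -1) = Rational(-219, 3859438)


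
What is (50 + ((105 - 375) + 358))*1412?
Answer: 194856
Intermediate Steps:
(50 + ((105 - 375) + 358))*1412 = (50 + (-270 + 358))*1412 = (50 + 88)*1412 = 138*1412 = 194856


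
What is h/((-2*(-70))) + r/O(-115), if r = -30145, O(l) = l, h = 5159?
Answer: 137531/460 ≈ 298.98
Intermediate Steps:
h/((-2*(-70))) + r/O(-115) = 5159/((-2*(-70))) - 30145/(-115) = 5159/140 - 30145*(-1/115) = 5159*(1/140) + 6029/23 = 737/20 + 6029/23 = 137531/460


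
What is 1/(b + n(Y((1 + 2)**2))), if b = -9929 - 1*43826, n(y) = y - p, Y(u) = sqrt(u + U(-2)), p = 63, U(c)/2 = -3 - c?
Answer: -53818/2896377117 - sqrt(7)/2896377117 ≈ -1.8582e-5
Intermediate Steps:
U(c) = -6 - 2*c (U(c) = 2*(-3 - c) = -6 - 2*c)
Y(u) = sqrt(-2 + u) (Y(u) = sqrt(u + (-6 - 2*(-2))) = sqrt(u + (-6 + 4)) = sqrt(u - 2) = sqrt(-2 + u))
n(y) = -63 + y (n(y) = y - 1*63 = y - 63 = -63 + y)
b = -53755 (b = -9929 - 43826 = -53755)
1/(b + n(Y((1 + 2)**2))) = 1/(-53755 + (-63 + sqrt(-2 + (1 + 2)**2))) = 1/(-53755 + (-63 + sqrt(-2 + 3**2))) = 1/(-53755 + (-63 + sqrt(-2 + 9))) = 1/(-53755 + (-63 + sqrt(7))) = 1/(-53818 + sqrt(7))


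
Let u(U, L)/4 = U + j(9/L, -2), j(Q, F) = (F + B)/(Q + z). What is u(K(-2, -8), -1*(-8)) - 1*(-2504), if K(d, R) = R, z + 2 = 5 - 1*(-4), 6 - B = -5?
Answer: 160968/65 ≈ 2476.4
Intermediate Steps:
B = 11 (B = 6 - 1*(-5) = 6 + 5 = 11)
z = 7 (z = -2 + (5 - 1*(-4)) = -2 + (5 + 4) = -2 + 9 = 7)
j(Q, F) = (11 + F)/(7 + Q) (j(Q, F) = (F + 11)/(Q + 7) = (11 + F)/(7 + Q))
u(U, L) = 4*U + 36/(7 + 9/L) (u(U, L) = 4*(U + (11 - 2)/(7 + 9/L)) = 4*(U + 9/(7 + 9/L)) = 4*U + 36/(7 + 9/L))
u(K(-2, -8), -1*(-8)) - 1*(-2504) = (4*(-8) + 36/(7 + 9/((-1*(-8))))) - 1*(-2504) = (-32 + 36/(7 + 9/8)) + 2504 = (-32 + 36/(65/8)) + 2504 = (-32 + 36*(8/65)) + 2504 = (-32 + 288/65) + 2504 = -1792/65 + 2504 = 160968/65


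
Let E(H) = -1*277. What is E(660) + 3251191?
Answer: 3250914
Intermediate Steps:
E(H) = -277
E(660) + 3251191 = -277 + 3251191 = 3250914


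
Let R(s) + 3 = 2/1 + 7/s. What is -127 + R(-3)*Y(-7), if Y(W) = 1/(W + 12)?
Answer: -383/3 ≈ -127.67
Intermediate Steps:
R(s) = -1 + 7/s (R(s) = -3 + (2/1 + 7/s) = -3 + (2*1 + 7/s) = -3 + (2 + 7/s) = -1 + 7/s)
Y(W) = 1/(12 + W)
-127 + R(-3)*Y(-7) = -127 + ((7 - 1*(-3))/(-3))/(12 - 7) = -127 - (7 + 3)/3/5 = -127 - 1/3*10*(1/5) = -127 - 10/3*1/5 = -127 - 2/3 = -383/3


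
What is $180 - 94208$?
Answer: $-94028$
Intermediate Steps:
$180 - 94208 = -94028$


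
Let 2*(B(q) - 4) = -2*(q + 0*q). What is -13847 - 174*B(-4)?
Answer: -15239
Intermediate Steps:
B(q) = 4 - q (B(q) = 4 + (-2*(q + 0*q))/2 = 4 + (-2*(q + 0))/2 = 4 + (-2*q)/2 = 4 - q)
-13847 - 174*B(-4) = -13847 - 174*(4 - 1*(-4)) = -13847 - 174*(4 + 4) = -13847 - 174*8 = -13847 - 1392 = -15239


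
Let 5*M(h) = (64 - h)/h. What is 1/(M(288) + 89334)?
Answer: 45/4020023 ≈ 1.1194e-5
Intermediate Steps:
M(h) = (64 - h)/(5*h) (M(h) = ((64 - h)/h)/5 = (64 - h)/(5*h))
1/(M(288) + 89334) = 1/((⅕)*(64 - 1*288)/288 + 89334) = 1/((⅕)*(1/288)*(64 - 288) + 89334) = 1/((⅕)*(1/288)*(-224) + 89334) = 1/(-7/45 + 89334) = 1/(4020023/45) = 45/4020023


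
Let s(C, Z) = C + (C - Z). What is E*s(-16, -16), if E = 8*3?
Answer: -384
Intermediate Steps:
s(C, Z) = -Z + 2*C
E = 24
E*s(-16, -16) = 24*(-1*(-16) + 2*(-16)) = 24*(16 - 32) = 24*(-16) = -384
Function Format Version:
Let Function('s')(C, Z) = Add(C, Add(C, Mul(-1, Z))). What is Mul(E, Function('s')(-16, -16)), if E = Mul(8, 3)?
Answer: -384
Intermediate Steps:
Function('s')(C, Z) = Add(Mul(-1, Z), Mul(2, C))
E = 24
Mul(E, Function('s')(-16, -16)) = Mul(24, Add(Mul(-1, -16), Mul(2, -16))) = Mul(24, Add(16, -32)) = Mul(24, -16) = -384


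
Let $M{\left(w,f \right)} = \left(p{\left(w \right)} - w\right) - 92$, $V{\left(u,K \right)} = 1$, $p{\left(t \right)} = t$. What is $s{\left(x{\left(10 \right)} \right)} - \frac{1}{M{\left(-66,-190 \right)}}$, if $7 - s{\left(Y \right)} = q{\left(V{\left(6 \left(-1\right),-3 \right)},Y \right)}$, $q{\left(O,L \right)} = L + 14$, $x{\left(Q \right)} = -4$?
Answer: $- \frac{275}{92} \approx -2.9891$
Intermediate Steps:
$M{\left(w,f \right)} = -92$ ($M{\left(w,f \right)} = \left(w - w\right) - 92 = 0 - 92 = -92$)
$q{\left(O,L \right)} = 14 + L$
$s{\left(Y \right)} = -7 - Y$ ($s{\left(Y \right)} = 7 - \left(14 + Y\right) = -7 - Y$)
$s{\left(x{\left(10 \right)} \right)} - \frac{1}{M{\left(-66,-190 \right)}} = \left(-7 - -4\right) - \frac{1}{-92} = \left(-7 + 4\right) - - \frac{1}{92} = -3 + \frac{1}{92} = - \frac{275}{92}$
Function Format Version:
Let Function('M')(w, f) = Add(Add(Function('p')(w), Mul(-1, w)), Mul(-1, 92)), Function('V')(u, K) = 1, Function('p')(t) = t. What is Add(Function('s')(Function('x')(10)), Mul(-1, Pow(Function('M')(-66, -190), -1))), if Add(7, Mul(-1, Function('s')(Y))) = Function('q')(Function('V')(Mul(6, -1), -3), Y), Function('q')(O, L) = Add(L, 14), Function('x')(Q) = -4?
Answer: Rational(-275, 92) ≈ -2.9891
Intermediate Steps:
Function('M')(w, f) = -92 (Function('M')(w, f) = Add(Add(w, Mul(-1, w)), Mul(-1, 92)) = Add(0, -92) = -92)
Function('q')(O, L) = Add(14, L)
Function('s')(Y) = Add(-7, Mul(-1, Y)) (Function('s')(Y) = Add(7, Mul(-1, Add(14, Y))) = Add(7, Add(-14, Mul(-1, Y))) = Add(-7, Mul(-1, Y)))
Add(Function('s')(Function('x')(10)), Mul(-1, Pow(Function('M')(-66, -190), -1))) = Add(Add(-7, Mul(-1, -4)), Mul(-1, Pow(-92, -1))) = Add(Add(-7, 4), Mul(-1, Rational(-1, 92))) = Add(-3, Rational(1, 92)) = Rational(-275, 92)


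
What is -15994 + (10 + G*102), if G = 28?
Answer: -13128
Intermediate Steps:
-15994 + (10 + G*102) = -15994 + (10 + 28*102) = -15994 + (10 + 2856) = -15994 + 2866 = -13128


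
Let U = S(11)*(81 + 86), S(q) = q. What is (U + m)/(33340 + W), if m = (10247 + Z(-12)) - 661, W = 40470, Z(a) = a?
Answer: 11411/73810 ≈ 0.15460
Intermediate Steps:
U = 1837 (U = 11*(81 + 86) = 11*167 = 1837)
m = 9574 (m = (10247 - 12) - 661 = 10235 - 661 = 9574)
(U + m)/(33340 + W) = (1837 + 9574)/(33340 + 40470) = 11411/73810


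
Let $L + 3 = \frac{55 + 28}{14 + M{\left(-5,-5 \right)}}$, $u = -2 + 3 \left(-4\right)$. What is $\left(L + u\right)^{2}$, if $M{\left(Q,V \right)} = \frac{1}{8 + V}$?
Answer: $\frac{232324}{1849} \approx 125.65$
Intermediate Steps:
$u = -14$ ($u = -2 - 12 = -14$)
$L = \frac{120}{43}$ ($L = -3 + \frac{55 + 28}{14 + \frac{1}{8 - 5}} = -3 + \frac{83}{14 + \frac{1}{3}} = -3 + \frac{83}{\frac{43}{3}} = -3 + 83 \cdot \frac{3}{43} = -3 + \frac{249}{43} = \frac{120}{43} \approx 2.7907$)
$\left(L + u\right)^{2} = \left(\frac{120}{43} - 14\right)^{2} = \left(- \frac{482}{43}\right)^{2} = \frac{232324}{1849}$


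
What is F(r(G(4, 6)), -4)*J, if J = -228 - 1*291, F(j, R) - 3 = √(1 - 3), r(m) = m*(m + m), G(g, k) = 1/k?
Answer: -1557 - 519*I*√2 ≈ -1557.0 - 733.98*I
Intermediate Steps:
r(m) = 2*m² (r(m) = m*(2*m) = 2*m²)
F(j, R) = 3 + I*√2 (F(j, R) = 3 + √(1 - 3) = 3 + √(-2) = 3 + I*√2)
J = -519 (J = -228 - 291 = -519)
F(r(G(4, 6)), -4)*J = (3 + I*√2)*(-519) = -1557 - 519*I*√2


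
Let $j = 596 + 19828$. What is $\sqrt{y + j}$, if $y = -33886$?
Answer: $i \sqrt{13462} \approx 116.03 i$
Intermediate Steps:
$j = 20424$
$\sqrt{y + j} = \sqrt{-33886 + 20424} = \sqrt{-13462} = i \sqrt{13462}$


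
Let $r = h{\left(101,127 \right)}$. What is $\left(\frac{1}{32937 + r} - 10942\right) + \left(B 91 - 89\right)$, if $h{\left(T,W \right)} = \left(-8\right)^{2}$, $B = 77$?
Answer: $- \frac{132796023}{33001} \approx -4024.0$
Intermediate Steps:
$h{\left(T,W \right)} = 64$
$r = 64$
$\left(\frac{1}{32937 + r} - 10942\right) + \left(B 91 - 89\right) = \left(\frac{1}{32937 + 64} - 10942\right) + \left(77 \cdot 91 - 89\right) = \left(\frac{1}{33001} - 10942\right) + \left(7007 - 89\right) = \left(\frac{1}{33001} - 10942\right) + 6918 = - \frac{361096941}{33001} + 6918 = - \frac{132796023}{33001}$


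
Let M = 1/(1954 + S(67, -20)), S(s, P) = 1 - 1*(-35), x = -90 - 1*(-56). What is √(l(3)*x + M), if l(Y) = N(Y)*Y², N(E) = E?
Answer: I*√3635369810/1990 ≈ 30.298*I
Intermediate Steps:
x = -34 (x = -90 + 56 = -34)
S(s, P) = 36 (S(s, P) = 1 + 35 = 36)
l(Y) = Y³ (l(Y) = Y*Y² = Y³)
M = 1/1990 (M = 1/(1954 + 36) = 1/1990 ≈ 0.00050251)
√(l(3)*x + M) = √(3³*(-34) + 1/1990) = √(27*(-34) + 1/1990) = √(-918 + 1/1990) = √(-1826819/1990) = I*√3635369810/1990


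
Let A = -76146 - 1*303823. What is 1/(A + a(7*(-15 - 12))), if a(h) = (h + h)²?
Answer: -1/237085 ≈ -4.2179e-6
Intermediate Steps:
a(h) = 4*h² (a(h) = (2*h)² = 4*h²)
A = -379969 (A = -76146 - 303823 = -379969)
1/(A + a(7*(-15 - 12))) = 1/(-379969 + 4*(7*(-15 - 12))²) = 1/(-379969 + 4*(7*(-27))²) = 1/(-379969 + 4*(-189)²) = 1/(-379969 + 4*35721) = 1/(-379969 + 142884) = 1/(-237085) = -1/237085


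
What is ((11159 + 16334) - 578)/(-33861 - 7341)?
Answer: -3845/5886 ≈ -0.65324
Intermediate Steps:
((11159 + 16334) - 578)/(-33861 - 7341) = (27493 - 578)/(-41202) = 26915*(-1/41202) = -3845/5886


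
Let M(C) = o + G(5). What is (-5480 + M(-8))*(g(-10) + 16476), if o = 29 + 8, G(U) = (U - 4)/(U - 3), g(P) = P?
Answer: -89616205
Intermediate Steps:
G(U) = (-4 + U)/(-3 + U)
o = 37
M(C) = 75/2 (M(C) = 37 + (-4 + 5)/(-3 + 5) = 37 + 1/2 = 37 + (½)*1 = 37 + ½ = 75/2)
(-5480 + M(-8))*(g(-10) + 16476) = (-5480 + 75/2)*(-10 + 16476) = -10885/2*16466 = -89616205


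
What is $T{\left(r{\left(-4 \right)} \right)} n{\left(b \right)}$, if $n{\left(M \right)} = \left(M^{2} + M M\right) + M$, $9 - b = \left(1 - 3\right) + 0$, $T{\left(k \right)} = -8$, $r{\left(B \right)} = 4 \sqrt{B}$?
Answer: $-2024$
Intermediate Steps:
$b = 11$ ($b = 9 - \left(\left(1 - 3\right) + 0\right) = 9 - \left(-2 + 0\right) = 9 - -2 = 9 + 2 = 11$)
$n{\left(M \right)} = M + 2 M^{2}$ ($n{\left(M \right)} = \left(M^{2} + M^{2}\right) + M = 2 M^{2} + M = M + 2 M^{2}$)
$T{\left(r{\left(-4 \right)} \right)} n{\left(b \right)} = - 8 \cdot 11 \left(1 + 2 \cdot 11\right) = - 8 \cdot 11 \left(1 + 22\right) = - 8 \cdot 11 \cdot 23 = \left(-8\right) 253 = -2024$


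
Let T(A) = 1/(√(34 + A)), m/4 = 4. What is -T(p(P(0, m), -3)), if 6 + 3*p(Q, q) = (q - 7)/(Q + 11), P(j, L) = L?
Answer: -9*√2582/2582 ≈ -0.17712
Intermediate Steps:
m = 16 (m = 4*4 = 16)
p(Q, q) = -2 + (-7 + q)/(3*(11 + Q)) (p(Q, q) = -2 + ((q - 7)/(Q + 11))/3 = -2 + ((-7 + q)/(11 + Q))/3 = -2 + (-7 + q)/(3*(11 + Q)))
T(A) = (34 + A)^(-½)
-T(p(P(0, m), -3)) = -1/√(34 + (-73 - 3 - 6*16)/(3*(11 + 16))) = -1/√(34 + (⅓)*(-73 - 3 - 96)/27) = -1/√(34 + (⅓)*(1/27)*(-172)) = -1/√(34 - 172/81) = -1/√(2582/81) = -9*√2582/2582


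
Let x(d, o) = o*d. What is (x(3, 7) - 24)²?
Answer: 9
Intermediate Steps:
x(d, o) = d*o
(x(3, 7) - 24)² = (3*7 - 24)² = (21 - 24)² = (-3)² = 9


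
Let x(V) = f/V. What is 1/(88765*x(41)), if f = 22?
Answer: 1/47630 ≈ 2.0995e-5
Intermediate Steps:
x(V) = 22/V
1/(88765*x(41)) = 1/(88765*((22/41))) = 1/(88765*((22*(1/41)))) = 1/(88765*(22/41)) = (1/88765)*(41/22) = 1/47630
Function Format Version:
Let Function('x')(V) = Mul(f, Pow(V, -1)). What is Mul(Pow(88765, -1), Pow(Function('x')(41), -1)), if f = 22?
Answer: Rational(1, 47630) ≈ 2.0995e-5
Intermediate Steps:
Function('x')(V) = Mul(22, Pow(V, -1))
Mul(Pow(88765, -1), Pow(Function('x')(41), -1)) = Mul(Pow(88765, -1), Pow(Mul(22, Pow(41, -1)), -1)) = Mul(Rational(1, 88765), Pow(Mul(22, Rational(1, 41)), -1)) = Mul(Rational(1, 88765), Pow(Rational(22, 41), -1)) = Mul(Rational(1, 88765), Rational(41, 22)) = Rational(1, 47630)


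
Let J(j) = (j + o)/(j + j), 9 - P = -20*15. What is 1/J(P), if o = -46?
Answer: 618/263 ≈ 2.3498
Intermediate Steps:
P = 309 (P = 9 - (-20)*15 = 9 - 1*(-300) = 9 + 300 = 309)
J(j) = (-46 + j)/(2*j) (J(j) = (j - 46)/(j + j) = (-46 + j)/((2*j)) = (-46 + j)*(1/(2*j)) = (-46 + j)/(2*j))
1/J(P) = 1/((½)*(-46 + 309)/309) = 1/((½)*(1/309)*263) = 1/(263/618) = 618/263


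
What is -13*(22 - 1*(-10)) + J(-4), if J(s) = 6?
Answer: -410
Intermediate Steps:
-13*(22 - 1*(-10)) + J(-4) = -13*(22 - 1*(-10)) + 6 = -13*(22 + 10) + 6 = -13*32 + 6 = -416 + 6 = -410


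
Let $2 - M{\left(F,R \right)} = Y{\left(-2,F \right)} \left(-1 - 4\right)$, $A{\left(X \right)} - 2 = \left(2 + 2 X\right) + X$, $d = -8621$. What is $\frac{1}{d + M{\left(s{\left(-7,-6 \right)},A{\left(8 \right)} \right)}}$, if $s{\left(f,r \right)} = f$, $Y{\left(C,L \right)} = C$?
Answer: $- \frac{1}{8629} \approx -0.00011589$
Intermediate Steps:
$A{\left(X \right)} = 4 + 3 X$ ($A{\left(X \right)} = 2 + \left(\left(2 + 2 X\right) + X\right) = 2 + \left(2 + 3 X\right) = 4 + 3 X$)
$M{\left(F,R \right)} = -8$ ($M{\left(F,R \right)} = 2 - - 2 \left(-1 - 4\right) = 2 - \left(-2\right) \left(-5\right) = 2 - 10 = -8$)
$\frac{1}{d + M{\left(s{\left(-7,-6 \right)},A{\left(8 \right)} \right)}} = \frac{1}{-8621 - 8} = \frac{1}{-8629} = - \frac{1}{8629}$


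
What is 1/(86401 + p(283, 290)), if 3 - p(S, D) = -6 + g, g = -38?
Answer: 1/86448 ≈ 1.1568e-5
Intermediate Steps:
p(S, D) = 47 (p(S, D) = 3 - (-6 - 38) = 3 - 1*(-44) = 3 + 44 = 47)
1/(86401 + p(283, 290)) = 1/(86401 + 47) = 1/86448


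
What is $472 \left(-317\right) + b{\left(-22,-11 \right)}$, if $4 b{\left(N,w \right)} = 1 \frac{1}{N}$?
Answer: $- \frac{13166913}{88} \approx -1.4962 \cdot 10^{5}$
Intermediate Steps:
$b{\left(N,w \right)} = \frac{1}{4 N}$ ($b{\left(N,w \right)} = \frac{1 \frac{1}{N}}{4} = \frac{1}{4 N}$)
$472 \left(-317\right) + b{\left(-22,-11 \right)} = 472 \left(-317\right) + \frac{1}{4 \left(-22\right)} = -149624 + \frac{1}{4} \left(- \frac{1}{22}\right) = -149624 - \frac{1}{88} = - \frac{13166913}{88}$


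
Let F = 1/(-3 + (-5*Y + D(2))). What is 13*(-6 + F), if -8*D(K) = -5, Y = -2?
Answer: -4654/61 ≈ -76.295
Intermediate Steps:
D(K) = 5/8 (D(K) = -1/8*(-5) = 5/8)
F = 8/61 (F = 1/(-3 + (-5*(-2) + 5/8)) = 1/(-3 + (10 + 5/8)) = 1/(-3 + 85/8) = 1/(61/8) = 8/61 ≈ 0.13115)
13*(-6 + F) = 13*(-6 + 8/61) = 13*(-358/61) = -4654/61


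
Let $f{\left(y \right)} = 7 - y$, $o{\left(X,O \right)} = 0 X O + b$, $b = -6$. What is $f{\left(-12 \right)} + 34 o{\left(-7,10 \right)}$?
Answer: $-185$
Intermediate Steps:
$o{\left(X,O \right)} = -6$ ($o{\left(X,O \right)} = 0 X O - 6 = 0 O - 6 = 0 - 6 = -6$)
$f{\left(-12 \right)} + 34 o{\left(-7,10 \right)} = \left(7 - -12\right) + 34 \left(-6\right) = \left(7 + 12\right) - 204 = 19 - 204 = -185$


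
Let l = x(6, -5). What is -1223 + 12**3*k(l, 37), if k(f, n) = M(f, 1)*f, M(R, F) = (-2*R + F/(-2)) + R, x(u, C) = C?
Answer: -40103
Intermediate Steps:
M(R, F) = -R - F/2 (M(R, F) = (-2*R - F/2) + R = -R - F/2)
l = -5
k(f, n) = f*(-1/2 - f) (k(f, n) = (-f - 1/2*1)*f = (-f - 1/2)*f = (-1/2 - f)*f = f*(-1/2 - f))
-1223 + 12**3*k(l, 37) = -1223 + 12**3*(-1*(-5)*(1/2 - 5)) = -1223 + 1728*(-1*(-5)*(-9/2)) = -1223 + 1728*(-45/2) = -1223 - 38880 = -40103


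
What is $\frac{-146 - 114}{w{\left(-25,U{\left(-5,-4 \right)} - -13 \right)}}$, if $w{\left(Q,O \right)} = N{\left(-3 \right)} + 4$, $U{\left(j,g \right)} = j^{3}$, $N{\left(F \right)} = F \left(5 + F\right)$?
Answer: $130$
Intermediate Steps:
$w{\left(Q,O \right)} = -2$ ($w{\left(Q,O \right)} = - 3 \left(5 - 3\right) + 4 = \left(-3\right) 2 + 4 = -6 + 4 = -2$)
$\frac{-146 - 114}{w{\left(-25,U{\left(-5,-4 \right)} - -13 \right)}} = \frac{-146 - 114}{-2} = \left(-260\right) \left(- \frac{1}{2}\right) = 130$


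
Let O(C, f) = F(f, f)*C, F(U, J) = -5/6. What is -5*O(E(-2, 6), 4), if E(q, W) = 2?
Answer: 25/3 ≈ 8.3333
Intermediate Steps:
F(U, J) = -5/6 (F(U, J) = -5*1/6 = -5/6)
O(C, f) = -5*C/6
-5*O(E(-2, 6), 4) = -(-25)*2/6 = -5*(-5/3) = 25/3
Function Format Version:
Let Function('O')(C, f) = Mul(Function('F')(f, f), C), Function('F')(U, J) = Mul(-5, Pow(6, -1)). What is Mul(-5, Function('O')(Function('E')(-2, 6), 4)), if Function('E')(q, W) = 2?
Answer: Rational(25, 3) ≈ 8.3333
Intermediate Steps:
Function('F')(U, J) = Rational(-5, 6) (Function('F')(U, J) = Mul(-5, Rational(1, 6)) = Rational(-5, 6))
Function('O')(C, f) = Mul(Rational(-5, 6), C)
Mul(-5, Function('O')(Function('E')(-2, 6), 4)) = Mul(-5, Mul(Rational(-5, 6), 2)) = Mul(-5, Rational(-5, 3)) = Rational(25, 3)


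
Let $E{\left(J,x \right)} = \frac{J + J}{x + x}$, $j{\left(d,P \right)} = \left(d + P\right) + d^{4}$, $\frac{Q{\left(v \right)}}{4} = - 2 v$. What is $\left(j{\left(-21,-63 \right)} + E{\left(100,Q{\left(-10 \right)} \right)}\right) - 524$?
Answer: $\frac{775497}{4} \approx 1.9387 \cdot 10^{5}$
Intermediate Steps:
$Q{\left(v \right)} = - 8 v$ ($Q{\left(v \right)} = 4 \left(- 2 v\right) = - 8 v$)
$j{\left(d,P \right)} = P + d + d^{4}$ ($j{\left(d,P \right)} = \left(P + d\right) + d^{4} = P + d + d^{4}$)
$E{\left(J,x \right)} = \frac{J}{x}$ ($E{\left(J,x \right)} = \frac{2 J}{2 x} = 2 J \frac{1}{2 x} = \frac{J}{x}$)
$\left(j{\left(-21,-63 \right)} + E{\left(100,Q{\left(-10 \right)} \right)}\right) - 524 = \left(\left(-63 - 21 + \left(-21\right)^{4}\right) + \frac{100}{\left(-8\right) \left(-10\right)}\right) - 524 = \left(\left(-63 - 21 + 194481\right) + \frac{100}{80}\right) - 524 = \left(194397 + 100 \cdot \frac{1}{80}\right) - 524 = \left(194397 + \frac{5}{4}\right) - 524 = \frac{777593}{4} - 524 = \frac{775497}{4}$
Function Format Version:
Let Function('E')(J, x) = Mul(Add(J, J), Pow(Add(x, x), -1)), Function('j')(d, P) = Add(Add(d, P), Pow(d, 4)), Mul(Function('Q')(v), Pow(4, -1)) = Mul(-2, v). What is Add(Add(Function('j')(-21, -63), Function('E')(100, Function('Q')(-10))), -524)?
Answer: Rational(775497, 4) ≈ 1.9387e+5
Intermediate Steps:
Function('Q')(v) = Mul(-8, v) (Function('Q')(v) = Mul(4, Mul(-2, v)) = Mul(-8, v))
Function('j')(d, P) = Add(P, d, Pow(d, 4)) (Function('j')(d, P) = Add(Add(P, d), Pow(d, 4)) = Add(P, d, Pow(d, 4)))
Function('E')(J, x) = Mul(J, Pow(x, -1)) (Function('E')(J, x) = Mul(Mul(2, J), Pow(Mul(2, x), -1)) = Mul(Mul(2, J), Mul(Rational(1, 2), Pow(x, -1))) = Mul(J, Pow(x, -1)))
Add(Add(Function('j')(-21, -63), Function('E')(100, Function('Q')(-10))), -524) = Add(Add(Add(-63, -21, Pow(-21, 4)), Mul(100, Pow(Mul(-8, -10), -1))), -524) = Add(Add(Add(-63, -21, 194481), Mul(100, Pow(80, -1))), -524) = Add(Add(194397, Mul(100, Rational(1, 80))), -524) = Add(Add(194397, Rational(5, 4)), -524) = Add(Rational(777593, 4), -524) = Rational(775497, 4)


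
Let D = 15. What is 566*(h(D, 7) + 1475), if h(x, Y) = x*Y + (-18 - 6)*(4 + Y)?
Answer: 744856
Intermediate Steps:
h(x, Y) = -96 - 24*Y + Y*x (h(x, Y) = Y*x - 24*(4 + Y) = Y*x + (-96 - 24*Y) = -96 - 24*Y + Y*x)
566*(h(D, 7) + 1475) = 566*((-96 - 24*7 + 7*15) + 1475) = 566*((-96 - 168 + 105) + 1475) = 566*(-159 + 1475) = 566*1316 = 744856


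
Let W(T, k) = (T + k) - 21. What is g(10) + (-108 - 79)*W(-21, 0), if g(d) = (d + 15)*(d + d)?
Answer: 8354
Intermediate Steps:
g(d) = 2*d*(15 + d) (g(d) = (15 + d)*(2*d) = 2*d*(15 + d))
W(T, k) = -21 + T + k
g(10) + (-108 - 79)*W(-21, 0) = 2*10*(15 + 10) + (-108 - 79)*(-21 - 21 + 0) = 2*10*25 - 187*(-42) = 500 + 7854 = 8354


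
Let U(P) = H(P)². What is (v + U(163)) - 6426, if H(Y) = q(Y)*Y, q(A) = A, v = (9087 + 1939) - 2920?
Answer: 705913441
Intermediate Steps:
v = 8106 (v = 11026 - 2920 = 8106)
H(Y) = Y² (H(Y) = Y*Y = Y²)
U(P) = P⁴ (U(P) = (P²)² = P⁴)
(v + U(163)) - 6426 = (8106 + 163⁴) - 6426 = (8106 + 705911761) - 6426 = 705919867 - 6426 = 705913441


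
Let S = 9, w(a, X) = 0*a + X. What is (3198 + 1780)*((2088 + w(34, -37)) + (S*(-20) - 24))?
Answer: 9194366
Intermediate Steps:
w(a, X) = X (w(a, X) = 0 + X = X)
(3198 + 1780)*((2088 + w(34, -37)) + (S*(-20) - 24)) = (3198 + 1780)*((2088 - 37) + (9*(-20) - 24)) = 4978*(2051 + (-180 - 24)) = 4978*(2051 - 204) = 4978*1847 = 9194366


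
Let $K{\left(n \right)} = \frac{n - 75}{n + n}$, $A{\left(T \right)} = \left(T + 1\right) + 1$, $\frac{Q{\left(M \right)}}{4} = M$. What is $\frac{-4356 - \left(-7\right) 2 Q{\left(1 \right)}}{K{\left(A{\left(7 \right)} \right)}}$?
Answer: $\frac{12900}{11} \approx 1172.7$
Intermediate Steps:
$Q{\left(M \right)} = 4 M$
$A{\left(T \right)} = 2 + T$ ($A{\left(T \right)} = \left(1 + T\right) + 1 = 2 + T$)
$K{\left(n \right)} = \frac{-75 + n}{2 n}$
$\frac{-4356 - \left(-7\right) 2 Q{\left(1 \right)}}{K{\left(A{\left(7 \right)} \right)}} = \frac{-4356 - \left(-7\right) 2 \cdot 4 \cdot 1}{\frac{1}{2} \frac{1}{2 + 7} \left(-75 + \left(2 + 7\right)\right)} = \frac{-4356 - \left(-14\right) 4}{\frac{1}{2} \cdot \frac{1}{9} \left(-75 + 9\right)} = \frac{-4356 - -56}{\frac{1}{2} \cdot \frac{1}{9} \left(-66\right)} = \frac{-4356 + 56}{- \frac{11}{3}} = \left(-4300\right) \left(- \frac{3}{11}\right) = \frac{12900}{11}$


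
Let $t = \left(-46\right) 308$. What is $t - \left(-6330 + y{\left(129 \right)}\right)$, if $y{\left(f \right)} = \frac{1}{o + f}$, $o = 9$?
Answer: $- \frac{1081645}{138} \approx -7838.0$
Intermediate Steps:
$y{\left(f \right)} = \frac{1}{9 + f}$
$t = -14168$
$t - \left(-6330 + y{\left(129 \right)}\right) = -14168 + \left(6330 - \frac{1}{9 + 129}\right) = -14168 + \left(6330 - \frac{1}{138}\right) = -14168 + \frac{873539}{138} = - \frac{1081645}{138}$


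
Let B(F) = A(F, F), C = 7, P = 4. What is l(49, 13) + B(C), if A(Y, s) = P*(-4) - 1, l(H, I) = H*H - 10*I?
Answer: 2254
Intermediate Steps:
l(H, I) = H² - 10*I
A(Y, s) = -17 (A(Y, s) = 4*(-4) - 1 = -16 - 1 = -17)
B(F) = -17
l(49, 13) + B(C) = (49² - 10*13) - 17 = (2401 - 130) - 17 = 2271 - 17 = 2254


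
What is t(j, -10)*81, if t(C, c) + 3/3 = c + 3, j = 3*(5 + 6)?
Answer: -648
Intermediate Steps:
j = 33 (j = 3*11 = 33)
t(C, c) = 2 + c (t(C, c) = -1 + (c + 3) = -1 + (3 + c) = 2 + c)
t(j, -10)*81 = (2 - 10)*81 = -8*81 = -648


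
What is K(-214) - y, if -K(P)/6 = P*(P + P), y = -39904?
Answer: -509648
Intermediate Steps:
K(P) = -12*P**2 (K(P) = -6*P*(P + P) = -6*P*2*P = -12*P**2)
K(-214) - y = -12*(-214)**2 - 1*(-39904) = -12*45796 + 39904 = -549552 + 39904 = -509648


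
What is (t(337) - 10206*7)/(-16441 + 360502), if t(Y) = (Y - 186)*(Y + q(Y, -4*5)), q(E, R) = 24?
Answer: -16931/344061 ≈ -0.049209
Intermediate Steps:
t(Y) = (-186 + Y)*(24 + Y) (t(Y) = (Y - 186)*(Y + 24) = (-186 + Y)*(24 + Y))
(t(337) - 10206*7)/(-16441 + 360502) = ((-4464 + 337**2 - 162*337) - 10206*7)/(-16441 + 360502) = ((-4464 + 113569 - 54594) - 71442)/344061 = (54511 - 71442)*(1/344061) = -16931*1/344061 = -16931/344061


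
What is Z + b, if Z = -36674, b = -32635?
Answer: -69309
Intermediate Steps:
Z + b = -36674 - 32635 = -69309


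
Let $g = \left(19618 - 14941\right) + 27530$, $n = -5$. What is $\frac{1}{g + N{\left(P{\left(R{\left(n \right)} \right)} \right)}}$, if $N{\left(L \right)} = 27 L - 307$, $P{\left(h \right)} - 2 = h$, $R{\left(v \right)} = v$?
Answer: $\frac{1}{31819} \approx 3.1428 \cdot 10^{-5}$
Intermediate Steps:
$P{\left(h \right)} = 2 + h$
$N{\left(L \right)} = -307 + 27 L$
$g = 32207$ ($g = 4677 + 27530 = 32207$)
$\frac{1}{g + N{\left(P{\left(R{\left(n \right)} \right)} \right)}} = \frac{1}{32207 - \left(307 - 27 \left(2 - 5\right)\right)} = \frac{1}{32207 + \left(-307 + 27 \left(-3\right)\right)} = \frac{1}{32207 - 388} = \frac{1}{31819}$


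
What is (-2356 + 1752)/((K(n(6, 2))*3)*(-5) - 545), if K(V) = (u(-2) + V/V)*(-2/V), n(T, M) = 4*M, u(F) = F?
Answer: 2416/2195 ≈ 1.1007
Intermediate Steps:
K(V) = 2/V (K(V) = (-2 + V/V)*(-2/V) = (-2 + 1)*(-2/V) = -(-2)/V = 2/V)
(-2356 + 1752)/((K(n(6, 2))*3)*(-5) - 545) = (-2356 + 1752)/(((2/((4*2)))*3)*(-5) - 545) = -604/(((2/8)*3)*(-5) - 545) = -604/(((2*(⅛))*3)*(-5) - 545) = -604/(((¼)*3)*(-5) - 545) = -604/((¾)*(-5) - 545) = -604/(-15/4 - 545) = -604/(-2195/4) = -604*(-4/2195) = 2416/2195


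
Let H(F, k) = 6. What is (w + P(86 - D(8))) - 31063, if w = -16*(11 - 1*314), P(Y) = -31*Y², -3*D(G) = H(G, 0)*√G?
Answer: -256483 - 21328*√2 ≈ -2.8665e+5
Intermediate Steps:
D(G) = -2*√G
w = 4848 (w = -16*(11 - 314) = -16*(-303) = 4848)
(w + P(86 - D(8))) - 31063 = (4848 - 31*(86 - (-2)*√8)²) - 31063 = (4848 - 31*(86 - (-2)*2*√2)²) - 31063 = (4848 - 31*(86 - (-4)*√2)²) - 31063 = (4848 - 31*(86 + 4*√2)²) - 31063 = -26215 - 31*(86 + 4*√2)²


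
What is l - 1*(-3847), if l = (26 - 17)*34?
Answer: 4153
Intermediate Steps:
l = 306 (l = 9*34 = 306)
l - 1*(-3847) = 306 - 1*(-3847) = 306 + 3847 = 4153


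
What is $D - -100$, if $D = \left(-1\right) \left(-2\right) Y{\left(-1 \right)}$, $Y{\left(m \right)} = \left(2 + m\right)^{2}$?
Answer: $102$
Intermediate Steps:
$D = 2$ ($D = \left(-1\right) \left(-2\right) \left(2 - 1\right)^{2} = 2 \cdot 1^{2} = 2 \cdot 1 = 2$)
$D - -100 = 2 - -100 = 2 + 100 = 102$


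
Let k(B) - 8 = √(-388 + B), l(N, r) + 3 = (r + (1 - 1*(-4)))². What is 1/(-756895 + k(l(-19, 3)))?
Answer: -756887/572877931096 - I*√327/572877931096 ≈ -1.3212e-6 - 3.1565e-11*I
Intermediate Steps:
l(N, r) = -3 + (5 + r)² (l(N, r) = -3 + (r + (1 - 1*(-4)))² = -3 + (r + (1 + 4))² = -3 + (r + 5)² = -3 + (5 + r)²)
k(B) = 8 + √(-388 + B)
1/(-756895 + k(l(-19, 3))) = 1/(-756895 + (8 + √(-388 + (-3 + (5 + 3)²)))) = 1/(-756895 + (8 + √(-388 + (-3 + 8²)))) = 1/(-756895 + (8 + √(-388 + (-3 + 64)))) = 1/(-756895 + (8 + √(-388 + 61))) = 1/(-756895 + (8 + √(-327))) = 1/(-756895 + (8 + I*√327)) = 1/(-756887 + I*√327)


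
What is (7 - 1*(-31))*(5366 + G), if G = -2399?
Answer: 112746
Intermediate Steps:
(7 - 1*(-31))*(5366 + G) = (7 - 1*(-31))*(5366 - 2399) = (7 + 31)*2967 = 38*2967 = 112746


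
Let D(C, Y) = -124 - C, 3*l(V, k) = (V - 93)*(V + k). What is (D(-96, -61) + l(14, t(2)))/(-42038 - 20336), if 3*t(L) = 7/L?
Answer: 7693/1122732 ≈ 0.0068520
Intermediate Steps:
t(L) = 7/(3*L) (t(L) = (7/L)/3 = 7/(3*L))
l(V, k) = (-93 + V)*(V + k)/3 (l(V, k) = ((V - 93)*(V + k))/3 = ((-93 + V)*(V + k))/3 = (-93 + V)*(V + k)/3)
(D(-96, -61) + l(14, t(2)))/(-42038 - 20336) = ((-124 - 1*(-96)) + (-31*14 - 217/(3*2) + (⅓)*14² + (⅓)*14*((7/3)/2)))/(-42038 - 20336) = ((-124 + 96) + (-434 - 217/(3*2) + (⅓)*196 + (⅓)*14*((7/3)*(½))))/(-62374) = (-28 + (-434 - 31*7/6 + 196/3 + (⅓)*14*(7/6)))*(-1/62374) = (-28 + (-434 - 217/6 + 196/3 + 49/9))*(-1/62374) = (-28 - 7189/18)*(-1/62374) = -7693/18*(-1/62374) = 7693/1122732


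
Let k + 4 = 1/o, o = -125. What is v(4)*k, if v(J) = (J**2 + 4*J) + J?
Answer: -18036/125 ≈ -144.29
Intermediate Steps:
v(J) = J**2 + 5*J
k = -501/125 (k = -4 + 1/(-125) = -4 - 1/125 = -501/125 ≈ -4.0080)
v(4)*k = (4*(5 + 4))*(-501/125) = (4*9)*(-501/125) = 36*(-501/125) = -18036/125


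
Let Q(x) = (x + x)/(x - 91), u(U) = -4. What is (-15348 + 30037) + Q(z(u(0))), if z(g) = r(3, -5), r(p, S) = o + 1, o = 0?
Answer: 661004/45 ≈ 14689.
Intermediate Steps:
r(p, S) = 1 (r(p, S) = 0 + 1 = 1)
z(g) = 1
Q(x) = 2*x/(-91 + x) (Q(x) = (2*x)/(-91 + x) = 2*x/(-91 + x))
(-15348 + 30037) + Q(z(u(0))) = (-15348 + 30037) + 2*1/(-91 + 1) = 14689 + 2*1/(-90) = 14689 + 2*1*(-1/90) = 14689 - 1/45 = 661004/45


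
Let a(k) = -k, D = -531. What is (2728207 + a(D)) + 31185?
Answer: 2759923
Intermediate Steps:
(2728207 + a(D)) + 31185 = (2728207 - 1*(-531)) + 31185 = (2728207 + 531) + 31185 = 2728738 + 31185 = 2759923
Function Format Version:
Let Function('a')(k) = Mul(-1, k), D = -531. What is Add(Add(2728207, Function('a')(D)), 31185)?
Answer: 2759923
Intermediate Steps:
Add(Add(2728207, Function('a')(D)), 31185) = Add(Add(2728207, Mul(-1, -531)), 31185) = Add(Add(2728207, 531), 31185) = Add(2728738, 31185) = 2759923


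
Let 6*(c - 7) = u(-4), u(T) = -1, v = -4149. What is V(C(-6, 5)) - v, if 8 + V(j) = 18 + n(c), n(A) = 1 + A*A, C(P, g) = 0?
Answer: 151441/36 ≈ 4206.7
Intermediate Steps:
c = 41/6 (c = 7 + (1/6)*(-1) = 7 - 1/6 = 41/6 ≈ 6.8333)
n(A) = 1 + A**2
V(j) = 2077/36 (V(j) = -8 + (18 + (1 + (41/6)**2)) = -8 + (18 + (1 + 1681/36)) = -8 + (18 + 1717/36) = -8 + 2365/36 = 2077/36)
V(C(-6, 5)) - v = 2077/36 - 1*(-4149) = 2077/36 + 4149 = 151441/36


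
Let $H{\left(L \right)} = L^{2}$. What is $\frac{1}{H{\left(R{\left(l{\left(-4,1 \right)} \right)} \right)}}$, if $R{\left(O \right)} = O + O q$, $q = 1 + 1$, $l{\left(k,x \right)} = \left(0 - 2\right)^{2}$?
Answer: $\frac{1}{144} \approx 0.0069444$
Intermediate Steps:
$l{\left(k,x \right)} = 4$ ($l{\left(k,x \right)} = \left(-2\right)^{2} = 4$)
$q = 2$
$R{\left(O \right)} = 3 O$ ($R{\left(O \right)} = O + O 2 = O + 2 O = 3 O$)
$\frac{1}{H{\left(R{\left(l{\left(-4,1 \right)} \right)} \right)}} = \frac{1}{\left(3 \cdot 4\right)^{2}} = \frac{1}{12^{2}} = \frac{1}{144}$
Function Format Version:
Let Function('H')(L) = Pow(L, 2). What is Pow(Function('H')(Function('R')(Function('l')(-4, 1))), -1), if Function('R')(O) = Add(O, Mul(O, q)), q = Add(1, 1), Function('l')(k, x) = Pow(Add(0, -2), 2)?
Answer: Rational(1, 144) ≈ 0.0069444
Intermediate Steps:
Function('l')(k, x) = 4 (Function('l')(k, x) = Pow(-2, 2) = 4)
q = 2
Function('R')(O) = Mul(3, O) (Function('R')(O) = Add(O, Mul(O, 2)) = Add(O, Mul(2, O)) = Mul(3, O))
Pow(Function('H')(Function('R')(Function('l')(-4, 1))), -1) = Pow(Pow(Mul(3, 4), 2), -1) = Pow(Pow(12, 2), -1) = Pow(144, -1) = Rational(1, 144)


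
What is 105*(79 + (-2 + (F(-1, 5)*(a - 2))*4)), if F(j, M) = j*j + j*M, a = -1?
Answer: 13125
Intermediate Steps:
F(j, M) = j² + M*j
105*(79 + (-2 + (F(-1, 5)*(a - 2))*4)) = 105*(79 + (-2 + ((-(5 - 1))*(-1 - 2))*4)) = 105*(79 + (-2 + (-1*4*(-3))*4)) = 105*(79 + (-2 - 4*(-3)*4)) = 105*(79 + (-2 + 12*4)) = 105*(79 + (-2 + 48)) = 105*(79 + 46) = 105*125 = 13125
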